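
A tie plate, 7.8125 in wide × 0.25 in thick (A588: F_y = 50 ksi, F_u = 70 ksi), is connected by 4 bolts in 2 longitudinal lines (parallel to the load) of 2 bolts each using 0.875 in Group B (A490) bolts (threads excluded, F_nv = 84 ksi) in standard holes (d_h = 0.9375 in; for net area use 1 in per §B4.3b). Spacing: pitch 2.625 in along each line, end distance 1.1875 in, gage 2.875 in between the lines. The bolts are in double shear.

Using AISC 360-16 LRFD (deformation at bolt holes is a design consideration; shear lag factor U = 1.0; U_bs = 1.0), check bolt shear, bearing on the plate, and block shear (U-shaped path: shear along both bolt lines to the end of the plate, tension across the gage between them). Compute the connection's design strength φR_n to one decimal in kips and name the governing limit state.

61.0 kips (block shear governs)

Bolt shear: A_b = π(0.875)²/4 = 0.60132 in². φR_n = 0.75 × 84 × 0.60132 × 4 × 2 = 303.1 kips.
Bearing (0.25 in plate, F_u = 70 ksi): end bolts L_c = 1.1875 − 0.9375/2 = 0.71875, R_n = min(1.2×0.71875×0.25×70, 2.4×0.875×0.25×70) = 15.094 kips/bolt; interior L_c = 2.625 − 0.9375 = 1.6875, R_n = 35.438 kips/bolt. φR_n = 0.75 × (2×15.094 + 2×35.438) = 75.8 kips.
Block shear: shear path 2×[1.1875+1×2.625] = 2×3.8125 in, A_gv = 1.9063, A_nv = 2×(3.8125 − 1.5×1)×0.25 = 1.1563 in²; tension across gage: (2.875 − 1×1)×0.25 = 0.46875 in². R_n = min(0.6×70×1.1563, 0.6×50×1.9063) + 1.0×70×0.46875 = min(48.565, 57.189) + 32.813 = 81.378 kips. φR_n = 0.75 × 81.378 = 61.0 kips.
Governing: min(303.1, 75.8, 61.0) = 61.0 kips → block shear.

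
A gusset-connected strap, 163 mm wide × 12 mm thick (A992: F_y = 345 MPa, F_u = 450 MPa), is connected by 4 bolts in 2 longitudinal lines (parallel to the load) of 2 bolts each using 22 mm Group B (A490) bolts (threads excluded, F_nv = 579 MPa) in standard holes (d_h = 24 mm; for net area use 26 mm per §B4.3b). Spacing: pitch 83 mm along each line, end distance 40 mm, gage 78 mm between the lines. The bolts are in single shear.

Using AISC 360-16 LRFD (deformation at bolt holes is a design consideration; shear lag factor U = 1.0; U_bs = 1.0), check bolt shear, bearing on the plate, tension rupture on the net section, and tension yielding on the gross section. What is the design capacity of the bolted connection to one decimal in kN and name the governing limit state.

449.6 kN (net-section rupture governs)

Bolt shear: A_b = π(22)²/4 = 380.13 mm². φR_n = 0.75 × 579 × 380.13 × 4 × 1 = 660.3 kN.
Bearing (12 mm plate, F_u = 450 MPa): end bolts L_c = 40 − 24/2 = 28, R_n = min(1.2×28×12×450, 2.4×22×12×450) = 181.44 kN/bolt; interior L_c = 83 − 24 = 59, R_n = 285.12 kN/bolt. φR_n = 0.75 × (2×181.44 + 2×285.12) = 699.8 kN.
Tension rupture (net): A_n = (163 − 2×26)×12 = 1332 mm² (U = 1.0, A_e = A_n). φR_n = 0.75 × 450 × 1332 = 449.6 kN.
Tension yield (gross): A_g = 163×12 = 1956 mm². φR_n = 0.90 × 345 × 1956 = 607.3 kN.
Governing: min(660.3, 699.8, 449.6, 607.3) = 449.6 kN → net-section rupture.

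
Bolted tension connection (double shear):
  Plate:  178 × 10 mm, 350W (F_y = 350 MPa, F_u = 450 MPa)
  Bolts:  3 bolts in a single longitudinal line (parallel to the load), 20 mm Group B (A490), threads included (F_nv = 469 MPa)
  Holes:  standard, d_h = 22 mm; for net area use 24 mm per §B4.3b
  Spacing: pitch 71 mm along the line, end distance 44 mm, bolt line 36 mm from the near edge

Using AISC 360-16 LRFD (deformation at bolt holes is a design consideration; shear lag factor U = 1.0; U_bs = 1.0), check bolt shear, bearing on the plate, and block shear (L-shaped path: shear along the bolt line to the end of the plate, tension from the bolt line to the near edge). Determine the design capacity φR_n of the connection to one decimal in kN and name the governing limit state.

Bolt shear: A_b = π(20)²/4 = 314.16 mm². φR_n = 0.75 × 469 × 314.16 × 3 × 2 = 663.0 kN.
Bearing (10 mm plate, F_u = 450 MPa): end bolts L_c = 44 − 22/2 = 33, R_n = min(1.2×33×10×450, 2.4×20×10×450) = 178.2 kN/bolt; interior L_c = 71 − 22 = 49, R_n = 216 kN/bolt. φR_n = 0.75 × (1×178.2 + 2×216) = 457.7 kN.
Block shear: shear path 1×[44+2×71] = 1×186 mm, A_gv = 1860, A_nv = 1×(186 − 2.5×24)×10 = 1260 mm²; tension to near edge: (36 − 0.5×24)×10 = 240 mm². R_n = min(0.6×450×1260, 0.6×350×1860) + 1.0×450×240 = min(340.2, 390.6) + 108 = 448.2 kN. φR_n = 0.75 × 448.2 = 336.2 kN.
Governing: min(663.0, 457.7, 336.2) = 336.2 kN → block shear.

336.2 kN (block shear governs)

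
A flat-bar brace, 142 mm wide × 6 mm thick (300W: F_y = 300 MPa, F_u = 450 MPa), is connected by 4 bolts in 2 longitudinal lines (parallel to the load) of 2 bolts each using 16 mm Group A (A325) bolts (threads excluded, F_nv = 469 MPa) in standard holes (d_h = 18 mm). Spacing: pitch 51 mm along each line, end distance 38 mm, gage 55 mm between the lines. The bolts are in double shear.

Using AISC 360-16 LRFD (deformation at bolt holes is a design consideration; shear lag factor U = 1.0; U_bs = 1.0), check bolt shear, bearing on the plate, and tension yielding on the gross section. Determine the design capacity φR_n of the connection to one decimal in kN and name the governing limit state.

230.0 kN (gross-section yield governs)

Bolt shear: A_b = π(16)²/4 = 201.06 mm². φR_n = 0.75 × 469 × 201.06 × 4 × 2 = 565.8 kN.
Bearing (6 mm plate, F_u = 450 MPa): end bolts L_c = 38 − 18/2 = 29, R_n = min(1.2×29×6×450, 2.4×16×6×450) = 93.96 kN/bolt; interior L_c = 51 − 18 = 33, R_n = 103.68 kN/bolt. φR_n = 0.75 × (2×93.96 + 2×103.68) = 296.5 kN.
Tension yield (gross): A_g = 142×6 = 852 mm². φR_n = 0.90 × 300 × 852 = 230.0 kN.
Governing: min(565.8, 296.5, 230.0) = 230.0 kN → gross-section yield.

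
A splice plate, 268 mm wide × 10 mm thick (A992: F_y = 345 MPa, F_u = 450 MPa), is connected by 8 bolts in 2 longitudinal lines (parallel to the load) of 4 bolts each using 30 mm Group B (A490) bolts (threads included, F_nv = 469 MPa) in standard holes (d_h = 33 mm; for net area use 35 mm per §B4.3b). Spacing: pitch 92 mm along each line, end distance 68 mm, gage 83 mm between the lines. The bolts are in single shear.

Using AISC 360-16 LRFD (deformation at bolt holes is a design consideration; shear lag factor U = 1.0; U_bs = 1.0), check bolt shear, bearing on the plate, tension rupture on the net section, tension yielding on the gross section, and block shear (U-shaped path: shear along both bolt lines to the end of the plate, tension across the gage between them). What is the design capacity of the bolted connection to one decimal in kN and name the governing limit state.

668.3 kN (net-section rupture governs)

Bolt shear: A_b = π(30)²/4 = 706.86 mm². φR_n = 0.75 × 469 × 706.86 × 8 × 1 = 1989.1 kN.
Bearing (10 mm plate, F_u = 450 MPa): end bolts L_c = 68 − 33/2 = 51.5, R_n = min(1.2×51.5×10×450, 2.4×30×10×450) = 278.1 kN/bolt; interior L_c = 92 − 33 = 59, R_n = 318.6 kN/bolt. φR_n = 0.75 × (2×278.1 + 6×318.6) = 1850.9 kN.
Tension rupture (net): A_n = (268 − 2×35)×10 = 1980 mm² (U = 1.0, A_e = A_n). φR_n = 0.75 × 450 × 1980 = 668.3 kN.
Tension yield (gross): A_g = 268×10 = 2680 mm². φR_n = 0.90 × 345 × 2680 = 832.1 kN.
Block shear: shear path 2×[68+3×92] = 2×344 mm, A_gv = 6880, A_nv = 2×(344 − 3.5×35)×10 = 4430 mm²; tension across gage: (83 − 1×35)×10 = 480 mm². R_n = min(0.6×450×4430, 0.6×345×6880) + 1.0×450×480 = min(1196.1, 1424.2) + 216 = 1412.1 kN. φR_n = 0.75 × 1412.1 = 1059.1 kN.
Governing: min(1989.1, 1850.9, 668.3, 832.1, 1059.1) = 668.3 kN → net-section rupture.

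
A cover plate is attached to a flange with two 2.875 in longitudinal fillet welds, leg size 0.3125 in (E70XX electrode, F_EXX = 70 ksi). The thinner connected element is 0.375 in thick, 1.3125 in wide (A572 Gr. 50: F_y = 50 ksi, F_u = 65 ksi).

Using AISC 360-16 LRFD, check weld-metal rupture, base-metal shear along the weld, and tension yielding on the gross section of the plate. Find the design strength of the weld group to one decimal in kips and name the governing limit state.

22.1 kips (gross-section yield governs)

Weld metal: throat = 0.707×0.3125 = 0.22094 in, L = 2×2.875 = 5.75 in. φR_n = 0.75 × 0.6 × 70 × 0.22094 × 5.75 = 40.0 kips.
Base metal shear (0.375 in plate): yield φR_n = 1.0×0.6×50×0.375×5.75 = 64.7 kips; rupture φR_n = 0.75×0.6×65×0.375×5.75 = 63.1 kips; take 63.1 kips (rupture).
Tension yield (gross): A_g = 1.3125×0.375 = 0.49219 in². φR_n = 0.90 × 50 × 0.49219 = 22.1 kips.
Governing: min(40.0, 63.1, 22.1) = 22.1 kips → gross-section yield.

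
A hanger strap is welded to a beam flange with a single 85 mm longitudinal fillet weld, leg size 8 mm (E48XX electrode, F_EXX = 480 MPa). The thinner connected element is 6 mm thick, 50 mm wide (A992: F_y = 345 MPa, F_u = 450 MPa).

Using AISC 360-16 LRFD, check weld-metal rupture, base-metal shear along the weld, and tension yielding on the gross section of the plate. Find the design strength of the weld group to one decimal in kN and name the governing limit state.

93.2 kN (gross-section yield governs)

Weld metal: throat = 0.707×8 = 5.656 mm, L = 85 mm. φR_n = 0.75 × 0.6 × 480 × 5.656 × 85 = 103.8 kN.
Base metal shear (6 mm plate): yield φR_n = 1.0×0.6×345×6×85 = 105.6 kN; rupture φR_n = 0.75×0.6×450×6×85 = 103.3 kN; take 103.3 kN (rupture).
Tension yield (gross): A_g = 50×6 = 300 mm². φR_n = 0.90 × 345 × 300 = 93.2 kN.
Governing: min(103.8, 103.3, 93.2) = 93.2 kN → gross-section yield.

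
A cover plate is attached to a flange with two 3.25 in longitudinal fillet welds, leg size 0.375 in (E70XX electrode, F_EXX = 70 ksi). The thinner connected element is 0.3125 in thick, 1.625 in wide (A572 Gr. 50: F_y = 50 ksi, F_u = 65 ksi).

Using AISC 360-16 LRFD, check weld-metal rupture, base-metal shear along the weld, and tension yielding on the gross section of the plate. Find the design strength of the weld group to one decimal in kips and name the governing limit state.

22.9 kips (gross-section yield governs)

Weld metal: throat = 0.707×0.375 = 0.26513 in, L = 2×3.25 = 6.5 in. φR_n = 0.75 × 0.6 × 70 × 0.26513 × 6.5 = 54.3 kips.
Base metal shear (0.3125 in plate): yield φR_n = 1.0×0.6×50×0.3125×6.5 = 60.9 kips; rupture φR_n = 0.75×0.6×65×0.3125×6.5 = 59.4 kips; take 59.4 kips (rupture).
Tension yield (gross): A_g = 1.625×0.3125 = 0.50781 in². φR_n = 0.90 × 50 × 0.50781 = 22.9 kips.
Governing: min(54.3, 59.4, 22.9) = 22.9 kips → gross-section yield.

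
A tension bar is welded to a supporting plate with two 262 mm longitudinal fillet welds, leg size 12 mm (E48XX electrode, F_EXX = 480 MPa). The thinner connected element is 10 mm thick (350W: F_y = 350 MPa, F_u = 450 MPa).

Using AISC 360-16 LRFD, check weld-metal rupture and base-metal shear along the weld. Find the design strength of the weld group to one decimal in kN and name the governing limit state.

960.3 kN (weld metal governs)

Weld metal: throat = 0.707×12 = 8.484 mm, L = 2×262 = 524 mm. φR_n = 0.75 × 0.6 × 480 × 8.484 × 524 = 960.3 kN.
Base metal shear (10 mm plate): yield φR_n = 1.0×0.6×350×10×524 = 1100.4 kN; rupture φR_n = 0.75×0.6×450×10×524 = 1061.1 kN; take 1061.1 kN (rupture).
Governing: min(960.3, 1061.1) = 960.3 kN → weld metal.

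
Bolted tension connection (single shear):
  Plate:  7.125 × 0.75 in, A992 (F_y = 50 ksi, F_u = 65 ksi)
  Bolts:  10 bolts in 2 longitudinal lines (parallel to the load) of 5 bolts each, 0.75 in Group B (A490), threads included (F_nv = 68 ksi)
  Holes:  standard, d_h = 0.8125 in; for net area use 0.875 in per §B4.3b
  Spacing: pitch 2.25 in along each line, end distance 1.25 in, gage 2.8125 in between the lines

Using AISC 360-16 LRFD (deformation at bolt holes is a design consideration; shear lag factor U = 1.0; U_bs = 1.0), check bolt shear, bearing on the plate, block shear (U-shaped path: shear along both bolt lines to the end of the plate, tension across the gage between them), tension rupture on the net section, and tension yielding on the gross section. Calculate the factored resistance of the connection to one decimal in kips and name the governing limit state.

196.5 kips (net-section rupture governs)

Bolt shear: A_b = π(0.75)²/4 = 0.44179 in². φR_n = 0.75 × 68 × 0.44179 × 10 × 1 = 225.3 kips.
Bearing (0.75 in plate, F_u = 65 ksi): end bolts L_c = 1.25 − 0.8125/2 = 0.84375, R_n = min(1.2×0.84375×0.75×65, 2.4×0.75×0.75×65) = 49.359 kips/bolt; interior L_c = 2.25 − 0.8125 = 1.4375, R_n = 84.094 kips/bolt. φR_n = 0.75 × (2×49.359 + 8×84.094) = 578.6 kips.
Block shear: shear path 2×[1.25+4×2.25] = 2×10.25 in, A_gv = 15.375, A_nv = 2×(10.25 − 4.5×0.875)×0.75 = 9.4688 in²; tension across gage: (2.8125 − 1×0.875)×0.75 = 1.4531 in². R_n = min(0.6×65×9.4688, 0.6×50×15.375) + 1.0×65×1.4531 = min(369.28, 461.25) + 94.452 = 463.73 kips. φR_n = 0.75 × 463.73 = 347.8 kips.
Tension rupture (net): A_n = (7.125 − 2×0.875)×0.75 = 4.0313 in² (U = 1.0, A_e = A_n). φR_n = 0.75 × 65 × 4.0313 = 196.5 kips.
Tension yield (gross): A_g = 7.125×0.75 = 5.3438 in². φR_n = 0.90 × 50 × 5.3438 = 240.5 kips.
Governing: min(225.3, 578.6, 347.8, 196.5, 240.5) = 196.5 kips → net-section rupture.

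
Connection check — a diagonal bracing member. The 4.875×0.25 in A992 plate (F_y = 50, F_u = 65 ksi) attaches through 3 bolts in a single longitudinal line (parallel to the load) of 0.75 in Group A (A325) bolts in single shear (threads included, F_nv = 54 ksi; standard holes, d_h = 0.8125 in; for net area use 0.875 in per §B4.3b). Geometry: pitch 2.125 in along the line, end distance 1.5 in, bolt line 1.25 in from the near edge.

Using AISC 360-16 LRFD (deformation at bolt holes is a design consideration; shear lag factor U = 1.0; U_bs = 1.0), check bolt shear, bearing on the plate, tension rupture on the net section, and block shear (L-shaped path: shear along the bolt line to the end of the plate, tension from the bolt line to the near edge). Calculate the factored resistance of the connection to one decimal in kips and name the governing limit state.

36.0 kips (block shear governs)

Bolt shear: A_b = π(0.75)²/4 = 0.44179 in². φR_n = 0.75 × 54 × 0.44179 × 3 × 1 = 53.7 kips.
Bearing (0.25 in plate, F_u = 65 ksi): end bolts L_c = 1.5 − 0.8125/2 = 1.09375, R_n = min(1.2×1.09375×0.25×65, 2.4×0.75×0.25×65) = 21.328 kips/bolt; interior L_c = 2.125 − 0.8125 = 1.3125, R_n = 25.594 kips/bolt. φR_n = 0.75 × (1×21.328 + 2×25.594) = 54.4 kips.
Tension rupture (net): A_n = (4.875 − 1×0.875)×0.25 = 1 in² (U = 1.0, A_e = A_n). φR_n = 0.75 × 65 × 1 = 48.8 kips.
Block shear: shear path 1×[1.5+2×2.125] = 1×5.75 in, A_gv = 1.4375, A_nv = 1×(5.75 − 2.5×0.875)×0.25 = 0.89063 in²; tension to near edge: (1.25 − 0.5×0.875)×0.25 = 0.20313 in². R_n = min(0.6×65×0.89063, 0.6×50×1.4375) + 1.0×65×0.20313 = min(34.735, 43.125) + 13.203 = 47.938 kips. φR_n = 0.75 × 47.938 = 36.0 kips.
Governing: min(53.7, 54.4, 48.8, 36.0) = 36.0 kips → block shear.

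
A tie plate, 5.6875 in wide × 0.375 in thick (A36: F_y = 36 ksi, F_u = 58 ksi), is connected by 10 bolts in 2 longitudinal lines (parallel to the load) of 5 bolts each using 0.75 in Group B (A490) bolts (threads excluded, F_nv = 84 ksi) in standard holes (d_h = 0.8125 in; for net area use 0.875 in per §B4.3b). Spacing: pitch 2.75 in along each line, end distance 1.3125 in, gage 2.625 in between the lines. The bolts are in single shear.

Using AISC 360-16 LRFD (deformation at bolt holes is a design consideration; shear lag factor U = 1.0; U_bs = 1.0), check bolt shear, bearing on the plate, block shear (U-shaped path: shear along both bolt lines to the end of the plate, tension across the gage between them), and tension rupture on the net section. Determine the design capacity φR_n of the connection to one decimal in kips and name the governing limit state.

Bolt shear: A_b = π(0.75)²/4 = 0.44179 in². φR_n = 0.75 × 84 × 0.44179 × 10 × 1 = 278.3 kips.
Bearing (0.375 in plate, F_u = 58 ksi): end bolts L_c = 1.3125 − 0.8125/2 = 0.90625, R_n = min(1.2×0.90625×0.375×58, 2.4×0.75×0.375×58) = 23.653 kips/bolt; interior L_c = 2.75 − 0.8125 = 1.9375, R_n = 39.15 kips/bolt. φR_n = 0.75 × (2×23.653 + 8×39.15) = 270.4 kips.
Block shear: shear path 2×[1.3125+4×2.75] = 2×12.3125 in, A_gv = 9.2344, A_nv = 2×(12.3125 − 4.5×0.875)×0.375 = 6.2813 in²; tension across gage: (2.625 − 1×0.875)×0.375 = 0.65625 in². R_n = min(0.6×58×6.2813, 0.6×36×9.2344) + 1.0×58×0.65625 = min(218.59, 199.46) + 38.063 = 237.52 kips. φR_n = 0.75 × 237.52 = 178.1 kips.
Tension rupture (net): A_n = (5.6875 − 2×0.875)×0.375 = 1.4766 in² (U = 1.0, A_e = A_n). φR_n = 0.75 × 58 × 1.4766 = 64.2 kips.
Governing: min(278.3, 270.4, 178.1, 64.2) = 64.2 kips → net-section rupture.

64.2 kips (net-section rupture governs)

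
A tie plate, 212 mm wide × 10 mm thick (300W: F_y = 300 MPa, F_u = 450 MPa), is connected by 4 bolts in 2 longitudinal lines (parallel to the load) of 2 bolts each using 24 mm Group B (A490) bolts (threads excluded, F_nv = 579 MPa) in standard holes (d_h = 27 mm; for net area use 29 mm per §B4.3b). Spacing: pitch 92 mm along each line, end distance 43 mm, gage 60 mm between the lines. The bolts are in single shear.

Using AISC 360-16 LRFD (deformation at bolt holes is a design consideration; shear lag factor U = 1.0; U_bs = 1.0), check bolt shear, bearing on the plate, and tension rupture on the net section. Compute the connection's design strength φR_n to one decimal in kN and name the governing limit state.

Bolt shear: A_b = π(24)²/4 = 452.39 mm². φR_n = 0.75 × 579 × 452.39 × 4 × 1 = 785.8 kN.
Bearing (10 mm plate, F_u = 450 MPa): end bolts L_c = 43 − 27/2 = 29.5, R_n = min(1.2×29.5×10×450, 2.4×24×10×450) = 159.3 kN/bolt; interior L_c = 92 − 27 = 65, R_n = 259.2 kN/bolt. φR_n = 0.75 × (2×159.3 + 2×259.2) = 627.8 kN.
Tension rupture (net): A_n = (212 − 2×29)×10 = 1540 mm² (U = 1.0, A_e = A_n). φR_n = 0.75 × 450 × 1540 = 519.8 kN.
Governing: min(785.8, 627.8, 519.8) = 519.8 kN → net-section rupture.

519.8 kN (net-section rupture governs)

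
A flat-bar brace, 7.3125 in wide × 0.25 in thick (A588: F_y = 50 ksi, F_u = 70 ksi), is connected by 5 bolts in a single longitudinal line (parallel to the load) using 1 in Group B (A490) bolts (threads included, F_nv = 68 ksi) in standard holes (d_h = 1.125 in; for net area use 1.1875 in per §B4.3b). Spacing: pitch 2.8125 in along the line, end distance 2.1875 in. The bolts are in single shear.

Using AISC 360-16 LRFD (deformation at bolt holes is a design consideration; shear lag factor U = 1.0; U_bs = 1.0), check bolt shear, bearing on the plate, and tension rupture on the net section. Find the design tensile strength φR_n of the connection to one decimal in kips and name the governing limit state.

80.4 kips (net-section rupture governs)

Bolt shear: A_b = π(1)²/4 = 0.7854 in². φR_n = 0.75 × 68 × 0.7854 × 5 × 1 = 200.3 kips.
Bearing (0.25 in plate, F_u = 70 ksi): end bolts L_c = 2.1875 − 1.125/2 = 1.625, R_n = min(1.2×1.625×0.25×70, 2.4×1×0.25×70) = 34.125 kips/bolt; interior L_c = 2.8125 − 1.125 = 1.6875, R_n = 35.438 kips/bolt. φR_n = 0.75 × (1×34.125 + 4×35.438) = 131.9 kips.
Tension rupture (net): A_n = (7.3125 − 1×1.1875)×0.25 = 1.5313 in² (U = 1.0, A_e = A_n). φR_n = 0.75 × 70 × 1.5313 = 80.4 kips.
Governing: min(200.3, 131.9, 80.4) = 80.4 kips → net-section rupture.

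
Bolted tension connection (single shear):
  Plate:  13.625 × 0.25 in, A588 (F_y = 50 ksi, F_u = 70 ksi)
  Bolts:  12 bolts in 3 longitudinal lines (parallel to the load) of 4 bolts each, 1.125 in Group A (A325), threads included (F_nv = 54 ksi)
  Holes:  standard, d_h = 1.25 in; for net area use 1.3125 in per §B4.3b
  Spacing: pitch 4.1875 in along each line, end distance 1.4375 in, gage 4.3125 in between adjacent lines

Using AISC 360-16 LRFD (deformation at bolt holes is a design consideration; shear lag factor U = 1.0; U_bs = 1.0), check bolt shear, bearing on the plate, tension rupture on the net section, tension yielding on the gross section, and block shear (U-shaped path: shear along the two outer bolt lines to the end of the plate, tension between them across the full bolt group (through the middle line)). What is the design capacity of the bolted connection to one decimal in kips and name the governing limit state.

127.1 kips (net-section rupture governs)

Bolt shear: A_b = π(1.125)²/4 = 0.99402 in². φR_n = 0.75 × 54 × 0.99402 × 12 × 1 = 483.1 kips.
Bearing (0.25 in plate, F_u = 70 ksi): end bolts L_c = 1.4375 − 1.25/2 = 0.8125, R_n = min(1.2×0.8125×0.25×70, 2.4×1.125×0.25×70) = 17.063 kips/bolt; interior L_c = 4.1875 − 1.25 = 2.9375, R_n = 47.25 kips/bolt. φR_n = 0.75 × (3×17.063 + 9×47.25) = 357.3 kips.
Tension rupture (net): A_n = (13.625 − 3×1.3125)×0.25 = 2.4219 in² (U = 1.0, A_e = A_n). φR_n = 0.75 × 70 × 2.4219 = 127.1 kips.
Tension yield (gross): A_g = 13.625×0.25 = 3.4063 in². φR_n = 0.90 × 50 × 3.4063 = 153.3 kips.
Block shear: shear path 2×[1.4375+3×4.1875] = 2×14 in, A_gv = 7, A_nv = 2×(14 − 3.5×1.3125)×0.25 = 4.7031 in²; tension across gage: (8.625 − 2×1.3125)×0.25 = 1.5 in². R_n = min(0.6×70×4.7031, 0.6×50×7) + 1.0×70×1.5 = min(197.53, 210) + 105 = 302.53 kips. φR_n = 0.75 × 302.53 = 226.9 kips.
Governing: min(483.1, 357.3, 127.1, 153.3, 226.9) = 127.1 kips → net-section rupture.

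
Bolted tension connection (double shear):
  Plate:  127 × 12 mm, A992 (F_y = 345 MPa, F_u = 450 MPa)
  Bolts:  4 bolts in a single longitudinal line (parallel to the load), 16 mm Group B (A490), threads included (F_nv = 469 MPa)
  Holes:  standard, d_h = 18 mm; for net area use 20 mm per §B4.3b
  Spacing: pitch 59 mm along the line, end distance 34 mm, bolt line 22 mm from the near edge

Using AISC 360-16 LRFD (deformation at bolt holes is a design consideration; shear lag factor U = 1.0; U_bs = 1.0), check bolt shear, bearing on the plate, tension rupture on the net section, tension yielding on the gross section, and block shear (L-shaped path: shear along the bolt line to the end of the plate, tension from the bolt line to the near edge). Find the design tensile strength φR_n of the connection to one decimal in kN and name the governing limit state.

Bolt shear: A_b = π(16)²/4 = 201.06 mm². φR_n = 0.75 × 469 × 201.06 × 4 × 2 = 565.8 kN.
Bearing (12 mm plate, F_u = 450 MPa): end bolts L_c = 34 − 18/2 = 25, R_n = min(1.2×25×12×450, 2.4×16×12×450) = 162 kN/bolt; interior L_c = 59 − 18 = 41, R_n = 207.36 kN/bolt. φR_n = 0.75 × (1×162 + 3×207.36) = 588.1 kN.
Tension rupture (net): A_n = (127 − 1×20)×12 = 1284 mm² (U = 1.0, A_e = A_n). φR_n = 0.75 × 450 × 1284 = 433.4 kN.
Tension yield (gross): A_g = 127×12 = 1524 mm². φR_n = 0.90 × 345 × 1524 = 473.2 kN.
Block shear: shear path 1×[34+3×59] = 1×211 mm, A_gv = 2532, A_nv = 1×(211 − 3.5×20)×12 = 1692 mm²; tension to near edge: (22 − 0.5×20)×12 = 144 mm². R_n = min(0.6×450×1692, 0.6×345×2532) + 1.0×450×144 = min(456.84, 524.12) + 64.8 = 521.64 kN. φR_n = 0.75 × 521.64 = 391.2 kN.
Governing: min(565.8, 588.1, 433.4, 473.2, 391.2) = 391.2 kN → block shear.

391.2 kN (block shear governs)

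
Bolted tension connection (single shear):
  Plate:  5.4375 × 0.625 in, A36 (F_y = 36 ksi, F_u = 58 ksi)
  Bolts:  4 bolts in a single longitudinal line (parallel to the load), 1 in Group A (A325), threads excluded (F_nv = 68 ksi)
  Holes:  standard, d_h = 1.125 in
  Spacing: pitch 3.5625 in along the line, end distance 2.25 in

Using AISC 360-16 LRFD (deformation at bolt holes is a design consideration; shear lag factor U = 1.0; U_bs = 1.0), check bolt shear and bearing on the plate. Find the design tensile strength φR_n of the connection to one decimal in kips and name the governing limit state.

160.2 kips (bolt shear governs)

Bolt shear: A_b = π(1)²/4 = 0.7854 in². φR_n = 0.75 × 68 × 0.7854 × 4 × 1 = 160.2 kips.
Bearing (0.625 in plate, F_u = 58 ksi): end bolts L_c = 2.25 − 1.125/2 = 1.6875, R_n = min(1.2×1.6875×0.625×58, 2.4×1×0.625×58) = 73.406 kips/bolt; interior L_c = 3.5625 − 1.125 = 2.4375, R_n = 87 kips/bolt. φR_n = 0.75 × (1×73.406 + 3×87) = 250.8 kips.
Governing: min(160.2, 250.8) = 160.2 kips → bolt shear.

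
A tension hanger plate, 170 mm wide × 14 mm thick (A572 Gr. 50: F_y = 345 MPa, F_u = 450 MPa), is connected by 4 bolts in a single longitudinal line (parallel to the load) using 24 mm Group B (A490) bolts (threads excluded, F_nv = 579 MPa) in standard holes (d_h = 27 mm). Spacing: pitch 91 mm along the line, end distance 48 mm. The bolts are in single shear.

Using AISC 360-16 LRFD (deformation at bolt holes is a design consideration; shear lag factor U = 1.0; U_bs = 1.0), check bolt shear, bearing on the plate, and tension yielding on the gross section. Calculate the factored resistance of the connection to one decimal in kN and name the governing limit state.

739.0 kN (gross-section yield governs)

Bolt shear: A_b = π(24)²/4 = 452.39 mm². φR_n = 0.75 × 579 × 452.39 × 4 × 1 = 785.8 kN.
Bearing (14 mm plate, F_u = 450 MPa): end bolts L_c = 48 − 27/2 = 34.5, R_n = min(1.2×34.5×14×450, 2.4×24×14×450) = 260.82 kN/bolt; interior L_c = 91 − 27 = 64, R_n = 362.88 kN/bolt. φR_n = 0.75 × (1×260.82 + 3×362.88) = 1012.1 kN.
Tension yield (gross): A_g = 170×14 = 2380 mm². φR_n = 0.90 × 345 × 2380 = 739.0 kN.
Governing: min(785.8, 1012.1, 739.0) = 739.0 kN → gross-section yield.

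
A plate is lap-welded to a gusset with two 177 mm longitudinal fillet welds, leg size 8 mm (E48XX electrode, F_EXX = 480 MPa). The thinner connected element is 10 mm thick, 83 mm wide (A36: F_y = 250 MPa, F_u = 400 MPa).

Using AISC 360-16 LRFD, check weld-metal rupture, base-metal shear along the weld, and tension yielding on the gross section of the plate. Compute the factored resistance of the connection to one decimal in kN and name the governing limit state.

Weld metal: throat = 0.707×8 = 5.656 mm, L = 2×177 = 354 mm. φR_n = 0.75 × 0.6 × 480 × 5.656 × 354 = 432.5 kN.
Base metal shear (10 mm plate): yield φR_n = 1.0×0.6×250×10×354 = 531.0 kN; rupture φR_n = 0.75×0.6×400×10×354 = 637.2 kN; take 531.0 kN (yield).
Tension yield (gross): A_g = 83×10 = 830 mm². φR_n = 0.90 × 250 × 830 = 186.8 kN.
Governing: min(432.5, 531.0, 186.8) = 186.8 kN → gross-section yield.

186.8 kN (gross-section yield governs)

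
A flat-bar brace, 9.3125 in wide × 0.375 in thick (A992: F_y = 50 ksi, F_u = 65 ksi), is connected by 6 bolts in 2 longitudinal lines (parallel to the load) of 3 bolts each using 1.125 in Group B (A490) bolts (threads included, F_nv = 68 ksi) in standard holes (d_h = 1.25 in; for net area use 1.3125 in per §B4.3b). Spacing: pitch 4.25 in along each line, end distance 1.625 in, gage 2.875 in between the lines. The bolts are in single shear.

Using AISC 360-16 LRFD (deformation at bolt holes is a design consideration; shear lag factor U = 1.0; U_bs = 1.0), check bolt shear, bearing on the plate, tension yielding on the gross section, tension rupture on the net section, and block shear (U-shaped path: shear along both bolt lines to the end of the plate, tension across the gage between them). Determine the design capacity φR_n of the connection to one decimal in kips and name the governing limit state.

122.3 kips (net-section rupture governs)

Bolt shear: A_b = π(1.125)²/4 = 0.99402 in². φR_n = 0.75 × 68 × 0.99402 × 6 × 1 = 304.2 kips.
Bearing (0.375 in plate, F_u = 65 ksi): end bolts L_c = 1.625 − 1.25/2 = 1, R_n = min(1.2×1×0.375×65, 2.4×1.125×0.375×65) = 29.25 kips/bolt; interior L_c = 4.25 − 1.25 = 3, R_n = 65.813 kips/bolt. φR_n = 0.75 × (2×29.25 + 4×65.813) = 241.3 kips.
Tension yield (gross): A_g = 9.3125×0.375 = 3.4922 in². φR_n = 0.90 × 50 × 3.4922 = 157.1 kips.
Tension rupture (net): A_n = (9.3125 − 2×1.3125)×0.375 = 2.5078 in² (U = 1.0, A_e = A_n). φR_n = 0.75 × 65 × 2.5078 = 122.3 kips.
Block shear: shear path 2×[1.625+2×4.25] = 2×10.125 in, A_gv = 7.5938, A_nv = 2×(10.125 − 2.5×1.3125)×0.375 = 5.1328 in²; tension across gage: (2.875 − 1×1.3125)×0.375 = 0.58594 in². R_n = min(0.6×65×5.1328, 0.6×50×7.5938) + 1.0×65×0.58594 = min(200.18, 227.81) + 38.086 = 238.27 kips. φR_n = 0.75 × 238.27 = 178.7 kips.
Governing: min(304.2, 241.3, 157.1, 122.3, 178.7) = 122.3 kips → net-section rupture.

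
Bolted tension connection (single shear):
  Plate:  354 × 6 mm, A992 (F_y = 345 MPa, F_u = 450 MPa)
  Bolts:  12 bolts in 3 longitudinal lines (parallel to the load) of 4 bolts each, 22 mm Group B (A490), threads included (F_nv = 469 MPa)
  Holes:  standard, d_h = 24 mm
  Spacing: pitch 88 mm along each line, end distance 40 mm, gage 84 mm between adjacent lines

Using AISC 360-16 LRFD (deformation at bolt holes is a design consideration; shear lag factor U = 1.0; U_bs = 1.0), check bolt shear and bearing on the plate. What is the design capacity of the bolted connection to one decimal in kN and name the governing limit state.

Bolt shear: A_b = π(22)²/4 = 380.13 mm². φR_n = 0.75 × 469 × 380.13 × 12 × 1 = 1604.5 kN.
Bearing (6 mm plate, F_u = 450 MPa): end bolts L_c = 40 − 24/2 = 28, R_n = min(1.2×28×6×450, 2.4×22×6×450) = 90.72 kN/bolt; interior L_c = 88 − 24 = 64, R_n = 142.56 kN/bolt. φR_n = 0.75 × (3×90.72 + 9×142.56) = 1166.4 kN.
Governing: min(1604.5, 1166.4) = 1166.4 kN → bearing.

1166.4 kN (bearing governs)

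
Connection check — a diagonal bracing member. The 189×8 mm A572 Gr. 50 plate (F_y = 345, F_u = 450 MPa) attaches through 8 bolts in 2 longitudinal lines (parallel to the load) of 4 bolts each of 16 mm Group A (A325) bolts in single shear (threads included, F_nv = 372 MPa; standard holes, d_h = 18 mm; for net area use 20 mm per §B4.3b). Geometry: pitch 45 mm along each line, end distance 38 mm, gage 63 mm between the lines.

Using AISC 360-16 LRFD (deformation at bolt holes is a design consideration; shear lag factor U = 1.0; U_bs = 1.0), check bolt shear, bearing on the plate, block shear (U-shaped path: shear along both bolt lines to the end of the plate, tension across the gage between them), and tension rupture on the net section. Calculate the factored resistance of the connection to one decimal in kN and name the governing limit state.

402.3 kN (net-section rupture governs)

Bolt shear: A_b = π(16)²/4 = 201.06 mm². φR_n = 0.75 × 372 × 201.06 × 8 × 1 = 448.8 kN.
Bearing (8 mm plate, F_u = 450 MPa): end bolts L_c = 38 − 18/2 = 29, R_n = min(1.2×29×8×450, 2.4×16×8×450) = 125.28 kN/bolt; interior L_c = 45 − 18 = 27, R_n = 116.64 kN/bolt. φR_n = 0.75 × (2×125.28 + 6×116.64) = 712.8 kN.
Block shear: shear path 2×[38+3×45] = 2×173 mm, A_gv = 2768, A_nv = 2×(173 − 3.5×20)×8 = 1648 mm²; tension across gage: (63 − 1×20)×8 = 344 mm². R_n = min(0.6×450×1648, 0.6×345×2768) + 1.0×450×344 = min(444.96, 572.98) + 154.8 = 599.76 kN. φR_n = 0.75 × 599.76 = 449.8 kN.
Tension rupture (net): A_n = (189 − 2×20)×8 = 1192 mm² (U = 1.0, A_e = A_n). φR_n = 0.75 × 450 × 1192 = 402.3 kN.
Governing: min(448.8, 712.8, 449.8, 402.3) = 402.3 kN → net-section rupture.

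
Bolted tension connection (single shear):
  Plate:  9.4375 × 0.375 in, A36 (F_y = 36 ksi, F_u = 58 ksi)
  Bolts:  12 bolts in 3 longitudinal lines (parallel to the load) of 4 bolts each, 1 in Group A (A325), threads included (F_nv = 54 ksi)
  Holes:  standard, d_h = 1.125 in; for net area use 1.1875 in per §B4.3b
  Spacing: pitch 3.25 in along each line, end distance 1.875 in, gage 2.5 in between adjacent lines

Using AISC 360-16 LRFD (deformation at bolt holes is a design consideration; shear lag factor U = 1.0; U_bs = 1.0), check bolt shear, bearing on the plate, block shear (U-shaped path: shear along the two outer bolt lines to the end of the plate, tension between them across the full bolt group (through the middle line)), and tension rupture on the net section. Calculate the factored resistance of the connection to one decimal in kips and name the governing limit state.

95.8 kips (net-section rupture governs)

Bolt shear: A_b = π(1)²/4 = 0.7854 in². φR_n = 0.75 × 54 × 0.7854 × 12 × 1 = 381.7 kips.
Bearing (0.375 in plate, F_u = 58 ksi): end bolts L_c = 1.875 − 1.125/2 = 1.3125, R_n = min(1.2×1.3125×0.375×58, 2.4×1×0.375×58) = 34.256 kips/bolt; interior L_c = 3.25 − 1.125 = 2.125, R_n = 52.2 kips/bolt. φR_n = 0.75 × (3×34.256 + 9×52.2) = 429.4 kips.
Block shear: shear path 2×[1.875+3×3.25] = 2×11.625 in, A_gv = 8.7188, A_nv = 2×(11.625 − 3.5×1.1875)×0.375 = 5.6016 in²; tension across gage: (5 − 2×1.1875)×0.375 = 0.98438 in². R_n = min(0.6×58×5.6016, 0.6×36×8.7188) + 1.0×58×0.98438 = min(194.94, 188.33) + 57.094 = 245.42 kips. φR_n = 0.75 × 245.42 = 184.1 kips.
Tension rupture (net): A_n = (9.4375 − 3×1.1875)×0.375 = 2.2031 in² (U = 1.0, A_e = A_n). φR_n = 0.75 × 58 × 2.2031 = 95.8 kips.
Governing: min(381.7, 429.4, 184.1, 95.8) = 95.8 kips → net-section rupture.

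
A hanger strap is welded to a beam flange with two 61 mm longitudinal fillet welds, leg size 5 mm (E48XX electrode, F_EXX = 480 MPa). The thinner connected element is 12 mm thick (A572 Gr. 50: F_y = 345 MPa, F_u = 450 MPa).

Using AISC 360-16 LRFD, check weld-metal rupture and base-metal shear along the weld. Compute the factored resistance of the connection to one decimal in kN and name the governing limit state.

93.2 kN (weld metal governs)

Weld metal: throat = 0.707×5 = 3.535 mm, L = 2×61 = 122 mm. φR_n = 0.75 × 0.6 × 480 × 3.535 × 122 = 93.2 kN.
Base metal shear (12 mm plate): yield φR_n = 1.0×0.6×345×12×122 = 303.0 kN; rupture φR_n = 0.75×0.6×450×12×122 = 296.5 kN; take 296.5 kN (rupture).
Governing: min(93.2, 296.5) = 93.2 kN → weld metal.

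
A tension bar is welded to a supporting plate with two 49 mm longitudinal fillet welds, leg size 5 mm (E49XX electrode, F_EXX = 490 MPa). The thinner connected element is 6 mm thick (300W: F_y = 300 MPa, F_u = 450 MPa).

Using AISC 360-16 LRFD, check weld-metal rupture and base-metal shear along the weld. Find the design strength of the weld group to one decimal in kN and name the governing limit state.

76.4 kN (weld metal governs)

Weld metal: throat = 0.707×5 = 3.535 mm, L = 2×49 = 98 mm. φR_n = 0.75 × 0.6 × 490 × 3.535 × 98 = 76.4 kN.
Base metal shear (6 mm plate): yield φR_n = 1.0×0.6×300×6×98 = 105.8 kN; rupture φR_n = 0.75×0.6×450×6×98 = 119.1 kN; take 105.8 kN (yield).
Governing: min(76.4, 105.8) = 76.4 kN → weld metal.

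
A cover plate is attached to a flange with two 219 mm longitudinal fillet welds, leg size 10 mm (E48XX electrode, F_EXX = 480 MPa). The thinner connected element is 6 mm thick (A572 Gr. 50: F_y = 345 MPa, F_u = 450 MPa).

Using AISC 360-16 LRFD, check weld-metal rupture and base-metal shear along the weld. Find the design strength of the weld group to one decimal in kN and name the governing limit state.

Weld metal: throat = 0.707×10 = 7.07 mm, L = 2×219 = 438 mm. φR_n = 0.75 × 0.6 × 480 × 7.07 × 438 = 668.9 kN.
Base metal shear (6 mm plate): yield φR_n = 1.0×0.6×345×6×438 = 544.0 kN; rupture φR_n = 0.75×0.6×450×6×438 = 532.2 kN; take 532.2 kN (rupture).
Governing: min(668.9, 532.2) = 532.2 kN → base-metal shear.

532.2 kN (base-metal shear governs)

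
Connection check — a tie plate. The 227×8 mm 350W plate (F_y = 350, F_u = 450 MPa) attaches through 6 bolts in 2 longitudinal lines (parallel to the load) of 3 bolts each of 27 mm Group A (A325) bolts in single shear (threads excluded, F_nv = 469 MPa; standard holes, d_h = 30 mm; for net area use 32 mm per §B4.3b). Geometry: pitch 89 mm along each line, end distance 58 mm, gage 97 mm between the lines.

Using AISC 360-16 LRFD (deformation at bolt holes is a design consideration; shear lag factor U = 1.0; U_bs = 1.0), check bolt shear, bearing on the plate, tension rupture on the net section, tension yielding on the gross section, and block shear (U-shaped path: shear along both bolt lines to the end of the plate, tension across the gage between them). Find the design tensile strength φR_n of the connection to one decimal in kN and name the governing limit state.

440.1 kN (net-section rupture governs)

Bolt shear: A_b = π(27)²/4 = 572.56 mm². φR_n = 0.75 × 469 × 572.56 × 6 × 1 = 1208.4 kN.
Bearing (8 mm plate, F_u = 450 MPa): end bolts L_c = 58 − 30/2 = 43, R_n = min(1.2×43×8×450, 2.4×27×8×450) = 185.76 kN/bolt; interior L_c = 89 − 30 = 59, R_n = 233.28 kN/bolt. φR_n = 0.75 × (2×185.76 + 4×233.28) = 978.5 kN.
Tension rupture (net): A_n = (227 − 2×32)×8 = 1304 mm² (U = 1.0, A_e = A_n). φR_n = 0.75 × 450 × 1304 = 440.1 kN.
Tension yield (gross): A_g = 227×8 = 1816 mm². φR_n = 0.90 × 350 × 1816 = 572.0 kN.
Block shear: shear path 2×[58+2×89] = 2×236 mm, A_gv = 3776, A_nv = 2×(236 − 2.5×32)×8 = 2496 mm²; tension across gage: (97 − 1×32)×8 = 520 mm². R_n = min(0.6×450×2496, 0.6×350×3776) + 1.0×450×520 = min(673.92, 792.96) + 234 = 907.92 kN. φR_n = 0.75 × 907.92 = 680.9 kN.
Governing: min(1208.4, 978.5, 440.1, 572.0, 680.9) = 440.1 kN → net-section rupture.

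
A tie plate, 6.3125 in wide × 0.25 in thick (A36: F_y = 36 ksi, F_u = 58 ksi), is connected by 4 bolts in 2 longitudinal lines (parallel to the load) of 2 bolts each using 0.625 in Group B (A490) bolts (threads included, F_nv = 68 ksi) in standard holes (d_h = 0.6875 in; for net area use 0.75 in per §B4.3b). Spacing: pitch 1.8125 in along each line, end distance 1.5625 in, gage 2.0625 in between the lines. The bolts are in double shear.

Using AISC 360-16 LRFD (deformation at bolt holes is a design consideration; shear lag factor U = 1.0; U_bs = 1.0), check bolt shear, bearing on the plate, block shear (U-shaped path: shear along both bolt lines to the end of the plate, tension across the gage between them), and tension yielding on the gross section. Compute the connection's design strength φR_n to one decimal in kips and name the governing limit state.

Bolt shear: A_b = π(0.625)²/4 = 0.3068 in². φR_n = 0.75 × 68 × 0.3068 × 4 × 2 = 125.2 kips.
Bearing (0.25 in plate, F_u = 58 ksi): end bolts L_c = 1.5625 − 0.6875/2 = 1.21875, R_n = min(1.2×1.21875×0.25×58, 2.4×0.625×0.25×58) = 21.206 kips/bolt; interior L_c = 1.8125 − 0.6875 = 1.125, R_n = 19.575 kips/bolt. φR_n = 0.75 × (2×21.206 + 2×19.575) = 61.2 kips.
Block shear: shear path 2×[1.5625+1×1.8125] = 2×3.375 in, A_gv = 1.6875, A_nv = 2×(3.375 − 1.5×0.75)×0.25 = 1.125 in²; tension across gage: (2.0625 − 1×0.75)×0.25 = 0.32813 in². R_n = min(0.6×58×1.125, 0.6×36×1.6875) + 1.0×58×0.32813 = min(39.15, 36.45) + 19.032 = 55.482 kips. φR_n = 0.75 × 55.482 = 41.6 kips.
Tension yield (gross): A_g = 6.3125×0.25 = 1.5781 in². φR_n = 0.90 × 36 × 1.5781 = 51.1 kips.
Governing: min(125.2, 61.2, 41.6, 51.1) = 41.6 kips → block shear.

41.6 kips (block shear governs)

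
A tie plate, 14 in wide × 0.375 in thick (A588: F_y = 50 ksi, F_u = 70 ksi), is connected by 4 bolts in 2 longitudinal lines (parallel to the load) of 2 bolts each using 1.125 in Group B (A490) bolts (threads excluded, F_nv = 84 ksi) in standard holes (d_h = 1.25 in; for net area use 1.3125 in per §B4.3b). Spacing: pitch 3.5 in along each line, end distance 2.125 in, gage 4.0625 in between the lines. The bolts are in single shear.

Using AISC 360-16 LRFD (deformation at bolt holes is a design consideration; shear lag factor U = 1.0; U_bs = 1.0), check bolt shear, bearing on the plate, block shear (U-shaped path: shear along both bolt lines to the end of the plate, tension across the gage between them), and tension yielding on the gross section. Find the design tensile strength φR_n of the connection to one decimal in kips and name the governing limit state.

140.5 kips (block shear governs)

Bolt shear: A_b = π(1.125)²/4 = 0.99402 in². φR_n = 0.75 × 84 × 0.99402 × 4 × 1 = 250.5 kips.
Bearing (0.375 in plate, F_u = 70 ksi): end bolts L_c = 2.125 − 1.25/2 = 1.5, R_n = min(1.2×1.5×0.375×70, 2.4×1.125×0.375×70) = 47.25 kips/bolt; interior L_c = 3.5 − 1.25 = 2.25, R_n = 70.875 kips/bolt. φR_n = 0.75 × (2×47.25 + 2×70.875) = 177.2 kips.
Block shear: shear path 2×[2.125+1×3.5] = 2×5.625 in, A_gv = 4.2188, A_nv = 2×(5.625 − 1.5×1.3125)×0.375 = 2.7422 in²; tension across gage: (4.0625 − 1×1.3125)×0.375 = 1.0313 in². R_n = min(0.6×70×2.7422, 0.6×50×4.2188) + 1.0×70×1.0313 = min(115.17, 126.56) + 72.191 = 187.36 kips. φR_n = 0.75 × 187.36 = 140.5 kips.
Tension yield (gross): A_g = 14×0.375 = 5.25 in². φR_n = 0.90 × 50 × 5.25 = 236.3 kips.
Governing: min(250.5, 177.2, 140.5, 236.3) = 140.5 kips → block shear.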